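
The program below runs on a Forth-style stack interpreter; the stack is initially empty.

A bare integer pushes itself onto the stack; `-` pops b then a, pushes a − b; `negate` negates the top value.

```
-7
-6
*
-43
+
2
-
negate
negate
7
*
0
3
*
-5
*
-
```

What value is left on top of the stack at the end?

-7     → -7
-6     → -7 -6
*      → 42
-43    → 42 -43
+      → -1
2      → -1 2
-      → -3
negate → 3
negate → -3
7      → -3 7
*      → -21
0      → -21 0
3      → -21 0 3
*      → -21 0
-5     → -21 0 -5
*      → -21 0
-      → -21

-21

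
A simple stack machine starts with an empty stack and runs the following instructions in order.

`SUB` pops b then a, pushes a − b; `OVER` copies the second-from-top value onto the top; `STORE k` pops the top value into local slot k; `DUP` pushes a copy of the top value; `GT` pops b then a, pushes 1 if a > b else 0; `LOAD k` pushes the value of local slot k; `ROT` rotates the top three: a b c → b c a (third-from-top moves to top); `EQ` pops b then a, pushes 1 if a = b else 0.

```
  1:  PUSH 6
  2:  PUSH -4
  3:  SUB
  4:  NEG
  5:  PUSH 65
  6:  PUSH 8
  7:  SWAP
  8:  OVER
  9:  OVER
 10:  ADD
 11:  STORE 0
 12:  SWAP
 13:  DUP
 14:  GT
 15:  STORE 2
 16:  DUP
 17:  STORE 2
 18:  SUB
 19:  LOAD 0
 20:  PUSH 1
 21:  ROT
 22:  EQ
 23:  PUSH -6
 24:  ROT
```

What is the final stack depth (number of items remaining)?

3

PUSH 6  → [6]
PUSH -4 → [6, -4]
SUB     → [10]
NEG     → [-10]
PUSH 65 → [-10, 65]
PUSH 8  → [-10, 65, 8]
SWAP    → [-10, 8, 65]
OVER    → [-10, 8, 65, 8]
OVER    → [-10, 8, 65, 8, 65]
ADD     → [-10, 8, 65, 73]
STORE 0 → [-10, 8, 65]
SWAP    → [-10, 65, 8]
DUP     → [-10, 65, 8, 8]
GT      → [-10, 65, 0]
STORE 2 → [-10, 65]
DUP     → [-10, 65, 65]
STORE 2 → [-10, 65]
SUB     → [-75]
LOAD 0  → [-75, 73]
PUSH 1  → [-75, 73, 1]
ROT     → [73, 1, -75]
EQ      → [73, 0]
PUSH -6 → [73, 0, -6]
ROT     → [0, -6, 73]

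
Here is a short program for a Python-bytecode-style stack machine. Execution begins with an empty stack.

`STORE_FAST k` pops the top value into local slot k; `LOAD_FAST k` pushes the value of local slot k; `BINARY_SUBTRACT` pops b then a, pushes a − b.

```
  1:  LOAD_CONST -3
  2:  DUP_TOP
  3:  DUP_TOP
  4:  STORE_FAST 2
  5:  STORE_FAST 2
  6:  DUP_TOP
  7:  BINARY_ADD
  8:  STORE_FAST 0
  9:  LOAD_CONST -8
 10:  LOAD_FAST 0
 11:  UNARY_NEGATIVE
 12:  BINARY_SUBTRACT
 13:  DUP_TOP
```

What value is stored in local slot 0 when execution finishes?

-6

LOAD_CONST -3    [-3]
DUP_TOP          [-3, -3]
DUP_TOP          [-3, -3, -3]
STORE_FAST 2     [-3, -3]
STORE_FAST 2     [-3]
DUP_TOP          [-3, -3]
BINARY_ADD       [-6]
STORE_FAST 0     []
LOAD_CONST -8    [-8]
LOAD_FAST 0      [-8, -6]
UNARY_NEGATIVE   [-8, 6]
BINARY_SUBTRACT  [-14]
DUP_TOP          [-14, -14]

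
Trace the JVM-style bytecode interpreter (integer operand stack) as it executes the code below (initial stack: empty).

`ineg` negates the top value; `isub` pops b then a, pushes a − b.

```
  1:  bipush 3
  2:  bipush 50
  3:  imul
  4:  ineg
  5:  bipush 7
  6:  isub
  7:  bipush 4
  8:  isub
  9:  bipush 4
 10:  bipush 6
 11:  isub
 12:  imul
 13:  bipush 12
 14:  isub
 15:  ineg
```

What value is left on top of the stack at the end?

-310

bipush 3  → [3]
bipush 50 → [3, 50]
imul      → [150]
ineg      → [-150]
bipush 7  → [-150, 7]
isub      → [-157]
bipush 4  → [-157, 4]
isub      → [-161]
bipush 4  → [-161, 4]
bipush 6  → [-161, 4, 6]
isub      → [-161, -2]
imul      → [322]
bipush 12 → [322, 12]
isub      → [310]
ineg      → [-310]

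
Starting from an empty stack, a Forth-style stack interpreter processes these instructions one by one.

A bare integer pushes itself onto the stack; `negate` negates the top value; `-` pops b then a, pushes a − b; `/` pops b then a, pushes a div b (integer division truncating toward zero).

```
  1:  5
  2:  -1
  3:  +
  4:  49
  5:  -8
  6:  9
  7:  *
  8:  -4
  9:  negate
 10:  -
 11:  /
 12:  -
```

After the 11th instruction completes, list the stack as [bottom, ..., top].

5      : 5
-1     : 5 -1
+      : 4
49     : 4 49
-8     : 4 49 -8
9      : 4 49 -8 9
*      : 4 49 -72
-4     : 4 49 -72 -4
negate : 4 49 -72 4
-      : 4 49 -76
/      : 4 0

[4, 0]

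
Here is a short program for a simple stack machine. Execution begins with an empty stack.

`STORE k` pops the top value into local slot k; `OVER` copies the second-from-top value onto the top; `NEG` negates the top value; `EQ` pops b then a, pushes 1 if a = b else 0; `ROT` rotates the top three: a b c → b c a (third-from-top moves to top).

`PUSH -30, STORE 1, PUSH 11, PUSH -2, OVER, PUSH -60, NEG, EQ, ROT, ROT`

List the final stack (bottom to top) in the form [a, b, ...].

PUSH -30 -> [-30]
STORE 1  -> []
PUSH 11  -> [11]
PUSH -2  -> [11, -2]
OVER     -> [11, -2, 11]
PUSH -60 -> [11, -2, 11, -60]
NEG      -> [11, -2, 11, 60]
EQ       -> [11, -2, 0]
ROT      -> [-2, 0, 11]
ROT      -> [0, 11, -2]

[0, 11, -2]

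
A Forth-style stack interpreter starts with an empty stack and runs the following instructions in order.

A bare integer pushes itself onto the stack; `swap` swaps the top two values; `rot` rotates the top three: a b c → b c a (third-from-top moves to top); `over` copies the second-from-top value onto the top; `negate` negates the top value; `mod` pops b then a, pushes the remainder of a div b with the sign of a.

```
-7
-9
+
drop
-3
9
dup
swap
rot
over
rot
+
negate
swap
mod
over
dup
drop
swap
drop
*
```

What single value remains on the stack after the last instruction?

-7     → [-7]
-9     → [-7, -9]
+      → [-16]
drop   → []
-3     → [-3]
9      → [-3, 9]
dup    → [-3, 9, 9]
swap   → [-3, 9, 9]
rot    → [9, 9, -3]
over   → [9, 9, -3, 9]
rot    → [9, -3, 9, 9]
+      → [9, -3, 18]
negate → [9, -3, -18]
swap   → [9, -18, -3]
mod    → [9, 0]
over   → [9, 0, 9]
dup    → [9, 0, 9, 9]
drop   → [9, 0, 9]
swap   → [9, 9, 0]
drop   → [9, 9]
*      → [81]

81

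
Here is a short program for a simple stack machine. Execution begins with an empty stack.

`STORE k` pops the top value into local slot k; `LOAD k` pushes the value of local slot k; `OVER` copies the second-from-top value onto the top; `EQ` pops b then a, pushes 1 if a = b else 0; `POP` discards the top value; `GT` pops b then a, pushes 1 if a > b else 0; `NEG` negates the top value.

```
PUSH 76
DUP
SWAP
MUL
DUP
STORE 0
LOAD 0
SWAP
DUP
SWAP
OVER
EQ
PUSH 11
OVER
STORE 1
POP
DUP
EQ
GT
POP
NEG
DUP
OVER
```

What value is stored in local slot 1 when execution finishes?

PUSH 76 : 76
DUP     : 76 76
SWAP    : 76 76
MUL     : 5776
DUP     : 5776 5776
STORE 0 : 5776
LOAD 0  : 5776 5776
SWAP    : 5776 5776
DUP     : 5776 5776 5776
SWAP    : 5776 5776 5776
OVER    : 5776 5776 5776 5776
EQ      : 5776 5776 1
PUSH 11 : 5776 5776 1 11
OVER    : 5776 5776 1 11 1
STORE 1 : 5776 5776 1 11
POP     : 5776 5776 1
DUP     : 5776 5776 1 1
EQ      : 5776 5776 1
GT      : 5776 1
POP     : 5776
NEG     : -5776
DUP     : -5776 -5776
OVER    : -5776 -5776 -5776

1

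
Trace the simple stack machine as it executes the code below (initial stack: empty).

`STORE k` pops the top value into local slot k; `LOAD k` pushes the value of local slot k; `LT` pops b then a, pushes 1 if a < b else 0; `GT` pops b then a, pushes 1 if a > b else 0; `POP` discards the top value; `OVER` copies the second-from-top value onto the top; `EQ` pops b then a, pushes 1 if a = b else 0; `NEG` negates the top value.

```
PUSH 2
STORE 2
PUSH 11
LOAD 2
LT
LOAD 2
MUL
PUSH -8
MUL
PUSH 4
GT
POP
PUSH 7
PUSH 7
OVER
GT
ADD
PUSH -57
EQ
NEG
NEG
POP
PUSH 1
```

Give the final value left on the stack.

PUSH 2   -> [2]
STORE 2  -> []
PUSH 11  -> [11]
LOAD 2   -> [11, 2]
LT       -> [0]
LOAD 2   -> [0, 2]
MUL      -> [0]
PUSH -8  -> [0, -8]
MUL      -> [0]
PUSH 4   -> [0, 4]
GT       -> [0]
POP      -> []
PUSH 7   -> [7]
PUSH 7   -> [7, 7]
OVER     -> [7, 7, 7]
GT       -> [7, 0]
ADD      -> [7]
PUSH -57 -> [7, -57]
EQ       -> [0]
NEG      -> [0]
NEG      -> [0]
POP      -> []
PUSH 1   -> [1]

1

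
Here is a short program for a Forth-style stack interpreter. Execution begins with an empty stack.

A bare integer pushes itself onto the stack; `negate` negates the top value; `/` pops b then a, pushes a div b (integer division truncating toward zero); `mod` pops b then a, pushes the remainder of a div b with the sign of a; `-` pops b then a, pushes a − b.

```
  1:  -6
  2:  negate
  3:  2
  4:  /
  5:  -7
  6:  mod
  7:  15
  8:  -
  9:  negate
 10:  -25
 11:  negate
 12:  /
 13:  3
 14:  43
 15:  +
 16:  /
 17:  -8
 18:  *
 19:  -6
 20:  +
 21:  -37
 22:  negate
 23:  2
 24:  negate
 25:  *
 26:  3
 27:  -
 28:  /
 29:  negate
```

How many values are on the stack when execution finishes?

1

-6     → -6
negate → 6
2      → 6 2
/      → 3
-7     → 3 -7
mod    → 3
15     → 3 15
-      → -12
negate → 12
-25    → 12 -25
negate → 12 25
/      → 0
3      → 0 3
43     → 0 3 43
+      → 0 46
/      → 0
-8     → 0 -8
*      → 0
-6     → 0 -6
+      → -6
-37    → -6 -37
negate → -6 37
2      → -6 37 2
negate → -6 37 -2
*      → -6 -74
3      → -6 -74 3
-      → -6 -77
/      → 0
negate → 0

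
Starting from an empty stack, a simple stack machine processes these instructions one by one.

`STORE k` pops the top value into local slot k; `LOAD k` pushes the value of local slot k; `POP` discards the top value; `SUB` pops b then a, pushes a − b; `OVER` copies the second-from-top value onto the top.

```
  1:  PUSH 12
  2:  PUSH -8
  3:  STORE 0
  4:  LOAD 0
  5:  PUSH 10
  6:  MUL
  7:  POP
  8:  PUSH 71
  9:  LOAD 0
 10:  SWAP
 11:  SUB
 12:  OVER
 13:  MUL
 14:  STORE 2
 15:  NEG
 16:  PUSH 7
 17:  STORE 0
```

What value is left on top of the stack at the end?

PUSH 12  12
PUSH -8  12 -8
STORE 0  12
LOAD 0   12 -8
PUSH 10  12 -8 10
MUL      12 -80
POP      12
PUSH 71  12 71
LOAD 0   12 71 -8
SWAP     12 -8 71
SUB      12 -79
OVER     12 -79 12
MUL      12 -948
STORE 2  12
NEG      -12
PUSH 7   -12 7
STORE 0  -12

-12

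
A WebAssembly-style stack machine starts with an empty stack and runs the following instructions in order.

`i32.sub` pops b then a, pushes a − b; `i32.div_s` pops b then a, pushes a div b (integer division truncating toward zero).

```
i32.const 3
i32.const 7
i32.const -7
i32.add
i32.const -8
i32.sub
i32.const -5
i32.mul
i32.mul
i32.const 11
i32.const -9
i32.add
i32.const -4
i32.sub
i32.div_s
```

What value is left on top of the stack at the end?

i32.const 3  → 3
i32.const 7  → 3 7
i32.const -7 → 3 7 -7
i32.add      → 3 0
i32.const -8 → 3 0 -8
i32.sub      → 3 8
i32.const -5 → 3 8 -5
i32.mul      → 3 -40
i32.mul      → -120
i32.const 11 → -120 11
i32.const -9 → -120 11 -9
i32.add      → -120 2
i32.const -4 → -120 2 -4
i32.sub      → -120 6
i32.div_s    → -20

-20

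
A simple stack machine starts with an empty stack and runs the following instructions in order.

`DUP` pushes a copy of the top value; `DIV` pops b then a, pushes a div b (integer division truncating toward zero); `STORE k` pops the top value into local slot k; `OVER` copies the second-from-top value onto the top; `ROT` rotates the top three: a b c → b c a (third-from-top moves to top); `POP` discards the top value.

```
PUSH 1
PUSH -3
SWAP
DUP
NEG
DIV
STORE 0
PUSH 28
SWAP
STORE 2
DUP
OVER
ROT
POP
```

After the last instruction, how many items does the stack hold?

PUSH 1   [1]
PUSH -3  [1, -3]
SWAP     [-3, 1]
DUP      [-3, 1, 1]
NEG      [-3, 1, -1]
DIV      [-3, -1]
STORE 0  [-3]
PUSH 28  [-3, 28]
SWAP     [28, -3]
STORE 2  [28]
DUP      [28, 28]
OVER     [28, 28, 28]
ROT      [28, 28, 28]
POP      [28, 28]

2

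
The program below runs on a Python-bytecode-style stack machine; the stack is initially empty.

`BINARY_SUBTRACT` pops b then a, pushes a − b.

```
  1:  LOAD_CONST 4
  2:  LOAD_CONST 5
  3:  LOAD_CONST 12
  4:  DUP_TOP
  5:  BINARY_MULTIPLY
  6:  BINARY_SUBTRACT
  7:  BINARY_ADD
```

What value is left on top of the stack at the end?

LOAD_CONST 4    -> [4]
LOAD_CONST 5    -> [4, 5]
LOAD_CONST 12   -> [4, 5, 12]
DUP_TOP         -> [4, 5, 12, 12]
BINARY_MULTIPLY -> [4, 5, 144]
BINARY_SUBTRACT -> [4, -139]
BINARY_ADD      -> [-135]

-135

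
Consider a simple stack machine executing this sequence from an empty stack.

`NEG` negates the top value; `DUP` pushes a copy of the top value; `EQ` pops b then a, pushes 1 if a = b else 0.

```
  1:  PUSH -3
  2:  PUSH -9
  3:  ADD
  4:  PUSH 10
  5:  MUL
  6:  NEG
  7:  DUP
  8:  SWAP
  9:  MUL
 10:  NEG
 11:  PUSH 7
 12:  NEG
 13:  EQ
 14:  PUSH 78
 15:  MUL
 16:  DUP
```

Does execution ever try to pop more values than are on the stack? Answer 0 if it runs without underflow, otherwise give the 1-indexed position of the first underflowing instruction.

PUSH -3 : -3
PUSH -9 : -3 -9
ADD     : -12
PUSH 10 : -12 10
MUL     : -120
NEG     : 120
DUP     : 120 120
SWAP    : 120 120
MUL     : 14400
NEG     : -14400
PUSH 7  : -14400 7
NEG     : -14400 -7
EQ      : 0
PUSH 78 : 0 78
MUL     : 0
DUP     : 0 0

0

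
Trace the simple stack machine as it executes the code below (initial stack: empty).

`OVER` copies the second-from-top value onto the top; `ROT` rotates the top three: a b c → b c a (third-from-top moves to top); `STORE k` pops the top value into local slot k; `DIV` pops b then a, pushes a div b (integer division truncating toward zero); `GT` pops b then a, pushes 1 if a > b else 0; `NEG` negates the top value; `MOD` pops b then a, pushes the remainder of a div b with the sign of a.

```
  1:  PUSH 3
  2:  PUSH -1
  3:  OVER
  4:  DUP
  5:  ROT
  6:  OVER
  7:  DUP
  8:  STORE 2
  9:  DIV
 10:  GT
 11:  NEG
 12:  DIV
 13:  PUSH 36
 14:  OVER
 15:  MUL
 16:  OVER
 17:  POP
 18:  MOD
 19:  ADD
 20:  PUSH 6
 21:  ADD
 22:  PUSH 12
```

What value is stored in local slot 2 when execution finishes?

PUSH 3  -> [3]
PUSH -1 -> [3, -1]
OVER    -> [3, -1, 3]
DUP     -> [3, -1, 3, 3]
ROT     -> [3, 3, 3, -1]
OVER    -> [3, 3, 3, -1, 3]
DUP     -> [3, 3, 3, -1, 3, 3]
STORE 2 -> [3, 3, 3, -1, 3]
DIV     -> [3, 3, 3, 0]
GT      -> [3, 3, 1]
NEG     -> [3, 3, -1]
DIV     -> [3, -3]
PUSH 36 -> [3, -3, 36]
OVER    -> [3, -3, 36, -3]
MUL     -> [3, -3, -108]
OVER    -> [3, -3, -108, -3]
POP     -> [3, -3, -108]
MOD     -> [3, -3]
ADD     -> [0]
PUSH 6  -> [0, 6]
ADD     -> [6]
PUSH 12 -> [6, 12]

3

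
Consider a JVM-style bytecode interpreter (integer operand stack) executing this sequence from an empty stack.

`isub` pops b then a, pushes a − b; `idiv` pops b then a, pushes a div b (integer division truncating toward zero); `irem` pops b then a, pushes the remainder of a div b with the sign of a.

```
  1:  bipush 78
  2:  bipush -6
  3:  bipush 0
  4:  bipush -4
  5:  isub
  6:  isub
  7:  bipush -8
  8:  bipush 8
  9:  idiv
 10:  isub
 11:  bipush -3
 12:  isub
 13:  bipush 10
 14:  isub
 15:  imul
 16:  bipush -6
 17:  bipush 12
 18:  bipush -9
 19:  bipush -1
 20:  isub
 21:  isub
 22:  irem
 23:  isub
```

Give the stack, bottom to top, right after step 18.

bipush 78  78
bipush -6  78 -6
bipush 0   78 -6 0
bipush -4  78 -6 0 -4
isub       78 -6 4
isub       78 -10
bipush -8  78 -10 -8
bipush 8   78 -10 -8 8
idiv       78 -10 -1
isub       78 -9
bipush -3  78 -9 -3
isub       78 -6
bipush 10  78 -6 10
isub       78 -16
imul       -1248
bipush -6  -1248 -6
bipush 12  -1248 -6 12
bipush -9  -1248 -6 12 -9

[-1248, -6, 12, -9]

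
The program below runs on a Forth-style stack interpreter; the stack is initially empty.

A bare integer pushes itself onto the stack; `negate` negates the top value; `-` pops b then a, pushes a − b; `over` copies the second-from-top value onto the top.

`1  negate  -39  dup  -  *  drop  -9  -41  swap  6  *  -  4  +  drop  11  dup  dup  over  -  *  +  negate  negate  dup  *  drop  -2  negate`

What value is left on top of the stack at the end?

2

1      -> [1]
negate -> [-1]
-39    -> [-1, -39]
dup    -> [-1, -39, -39]
-      -> [-1, 0]
*      -> [0]
drop   -> []
-9     -> [-9]
-41    -> [-9, -41]
swap   -> [-41, -9]
6      -> [-41, -9, 6]
*      -> [-41, -54]
-      -> [13]
4      -> [13, 4]
+      -> [17]
drop   -> []
11     -> [11]
dup    -> [11, 11]
dup    -> [11, 11, 11]
over   -> [11, 11, 11, 11]
-      -> [11, 11, 0]
*      -> [11, 0]
+      -> [11]
negate -> [-11]
negate -> [11]
dup    -> [11, 11]
*      -> [121]
drop   -> []
-2     -> [-2]
negate -> [2]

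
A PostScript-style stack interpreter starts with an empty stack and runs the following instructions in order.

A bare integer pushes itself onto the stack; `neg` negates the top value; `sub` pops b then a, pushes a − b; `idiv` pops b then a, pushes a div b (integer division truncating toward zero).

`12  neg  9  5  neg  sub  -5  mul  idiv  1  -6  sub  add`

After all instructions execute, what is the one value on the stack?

7

12    12
neg   -12
9     -12 9
5     -12 9 5
neg   -12 9 -5
sub   -12 14
-5    -12 14 -5
mul   -12 -70
idiv  0
1     0 1
-6    0 1 -6
sub   0 7
add   7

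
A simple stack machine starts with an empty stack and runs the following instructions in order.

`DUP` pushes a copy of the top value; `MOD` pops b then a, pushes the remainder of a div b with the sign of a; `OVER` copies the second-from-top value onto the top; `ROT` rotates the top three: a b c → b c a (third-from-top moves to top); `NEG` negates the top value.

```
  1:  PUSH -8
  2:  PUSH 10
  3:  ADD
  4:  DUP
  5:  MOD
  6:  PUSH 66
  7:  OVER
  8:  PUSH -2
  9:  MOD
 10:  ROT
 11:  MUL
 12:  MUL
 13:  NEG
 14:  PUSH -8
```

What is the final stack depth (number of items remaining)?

2

PUSH -8 : [-8]
PUSH 10 : [-8, 10]
ADD     : [2]
DUP     : [2, 2]
MOD     : [0]
PUSH 66 : [0, 66]
OVER    : [0, 66, 0]
PUSH -2 : [0, 66, 0, -2]
MOD     : [0, 66, 0]
ROT     : [66, 0, 0]
MUL     : [66, 0]
MUL     : [0]
NEG     : [0]
PUSH -8 : [0, -8]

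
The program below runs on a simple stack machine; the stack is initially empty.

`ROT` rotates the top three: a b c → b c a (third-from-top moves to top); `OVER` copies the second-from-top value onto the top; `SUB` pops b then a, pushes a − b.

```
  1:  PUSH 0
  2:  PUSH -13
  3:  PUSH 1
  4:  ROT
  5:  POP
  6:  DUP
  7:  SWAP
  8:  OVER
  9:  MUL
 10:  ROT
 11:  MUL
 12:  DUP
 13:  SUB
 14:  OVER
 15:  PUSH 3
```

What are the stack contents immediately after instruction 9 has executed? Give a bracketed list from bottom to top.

PUSH 0    [0]
PUSH -13  [0, -13]
PUSH 1    [0, -13, 1]
ROT       [-13, 1, 0]
POP       [-13, 1]
DUP       [-13, 1, 1]
SWAP      [-13, 1, 1]
OVER      [-13, 1, 1, 1]
MUL       [-13, 1, 1]

[-13, 1, 1]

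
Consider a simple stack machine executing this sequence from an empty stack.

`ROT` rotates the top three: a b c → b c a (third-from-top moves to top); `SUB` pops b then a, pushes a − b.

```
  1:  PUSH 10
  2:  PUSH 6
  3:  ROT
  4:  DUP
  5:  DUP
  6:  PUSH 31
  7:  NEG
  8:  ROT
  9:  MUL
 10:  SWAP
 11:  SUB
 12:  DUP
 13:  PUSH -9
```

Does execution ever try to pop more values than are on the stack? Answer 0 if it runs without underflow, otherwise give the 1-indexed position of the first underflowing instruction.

PUSH 10 → 10
PUSH 6  → 10 6
ROT  — needs 3 operands, stack has 2 → underflow

3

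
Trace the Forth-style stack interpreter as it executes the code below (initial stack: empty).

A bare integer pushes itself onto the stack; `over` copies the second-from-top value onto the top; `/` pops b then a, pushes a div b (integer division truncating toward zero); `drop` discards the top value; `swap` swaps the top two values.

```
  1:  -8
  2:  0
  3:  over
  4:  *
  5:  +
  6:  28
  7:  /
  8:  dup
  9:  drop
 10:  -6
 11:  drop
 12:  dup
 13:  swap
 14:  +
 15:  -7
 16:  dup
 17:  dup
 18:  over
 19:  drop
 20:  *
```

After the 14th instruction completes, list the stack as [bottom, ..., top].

-8   -> -8
0    -> -8 0
over -> -8 0 -8
*    -> -8 0
+    -> -8
28   -> -8 28
/    -> 0
dup  -> 0 0
drop -> 0
-6   -> 0 -6
drop -> 0
dup  -> 0 0
swap -> 0 0
+    -> 0

[0]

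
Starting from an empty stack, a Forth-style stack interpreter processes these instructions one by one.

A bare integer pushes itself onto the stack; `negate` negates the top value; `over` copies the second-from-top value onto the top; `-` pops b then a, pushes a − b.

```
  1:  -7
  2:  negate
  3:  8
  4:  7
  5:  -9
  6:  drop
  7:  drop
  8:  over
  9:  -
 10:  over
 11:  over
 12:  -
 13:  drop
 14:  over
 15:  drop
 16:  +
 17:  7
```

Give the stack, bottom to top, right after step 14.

[7, 1, 7]

-7      -7
negate  7
8       7 8
7       7 8 7
-9      7 8 7 -9
drop    7 8 7
drop    7 8
over    7 8 7
-       7 1
over    7 1 7
over    7 1 7 1
-       7 1 6
drop    7 1
over    7 1 7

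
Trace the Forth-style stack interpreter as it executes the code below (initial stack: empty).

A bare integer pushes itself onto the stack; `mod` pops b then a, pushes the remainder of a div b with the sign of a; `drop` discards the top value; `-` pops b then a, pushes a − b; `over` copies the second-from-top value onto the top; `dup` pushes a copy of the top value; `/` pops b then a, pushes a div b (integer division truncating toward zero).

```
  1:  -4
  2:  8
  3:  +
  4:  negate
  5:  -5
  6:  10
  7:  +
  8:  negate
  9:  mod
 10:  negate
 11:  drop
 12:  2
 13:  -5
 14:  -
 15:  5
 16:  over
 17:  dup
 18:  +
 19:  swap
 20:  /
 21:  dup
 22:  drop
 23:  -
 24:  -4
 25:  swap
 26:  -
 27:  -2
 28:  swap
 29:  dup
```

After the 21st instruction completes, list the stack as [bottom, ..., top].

[7, 2, 2]

-4     -> -4
8      -> -4 8
+      -> 4
negate -> -4
-5     -> -4 -5
10     -> -4 -5 10
+      -> -4 5
negate -> -4 -5
mod    -> -4
negate -> 4
drop   -> (empty)
2      -> 2
-5     -> 2 -5
-      -> 7
5      -> 7 5
over   -> 7 5 7
dup    -> 7 5 7 7
+      -> 7 5 14
swap   -> 7 14 5
/      -> 7 2
dup    -> 7 2 2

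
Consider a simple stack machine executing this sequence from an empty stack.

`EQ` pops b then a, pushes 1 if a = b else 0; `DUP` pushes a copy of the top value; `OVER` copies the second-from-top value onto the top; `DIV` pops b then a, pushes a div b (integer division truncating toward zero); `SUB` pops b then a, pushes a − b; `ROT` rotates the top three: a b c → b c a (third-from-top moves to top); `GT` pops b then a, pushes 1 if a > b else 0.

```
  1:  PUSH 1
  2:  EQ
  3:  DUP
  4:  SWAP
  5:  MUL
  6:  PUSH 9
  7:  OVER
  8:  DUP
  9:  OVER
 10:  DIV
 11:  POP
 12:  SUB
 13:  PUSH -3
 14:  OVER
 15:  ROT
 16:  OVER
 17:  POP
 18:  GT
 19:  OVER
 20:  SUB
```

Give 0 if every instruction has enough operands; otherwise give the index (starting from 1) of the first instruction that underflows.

PUSH 1 : [1]
EQ  — needs 2 operands, stack has 1 → underflow

2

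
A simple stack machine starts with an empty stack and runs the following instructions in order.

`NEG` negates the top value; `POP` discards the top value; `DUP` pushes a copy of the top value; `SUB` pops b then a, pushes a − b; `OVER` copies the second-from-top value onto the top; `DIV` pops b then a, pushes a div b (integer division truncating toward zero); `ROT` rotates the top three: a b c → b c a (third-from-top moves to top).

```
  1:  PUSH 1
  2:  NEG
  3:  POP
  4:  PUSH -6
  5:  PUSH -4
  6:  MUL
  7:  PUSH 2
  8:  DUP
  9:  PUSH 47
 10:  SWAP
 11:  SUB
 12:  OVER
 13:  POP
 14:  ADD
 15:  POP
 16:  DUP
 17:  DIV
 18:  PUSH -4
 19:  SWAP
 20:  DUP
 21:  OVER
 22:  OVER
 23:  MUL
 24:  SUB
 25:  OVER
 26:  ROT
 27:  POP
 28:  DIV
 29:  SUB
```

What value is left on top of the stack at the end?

-4

PUSH 1  → 1
NEG     → -1
POP     → (empty)
PUSH -6 → -6
PUSH -4 → -6 -4
MUL     → 24
PUSH 2  → 24 2
DUP     → 24 2 2
PUSH 47 → 24 2 2 47
SWAP    → 24 2 47 2
SUB     → 24 2 45
OVER    → 24 2 45 2
POP     → 24 2 45
ADD     → 24 47
POP     → 24
DUP     → 24 24
DIV     → 1
PUSH -4 → 1 -4
SWAP    → -4 1
DUP     → -4 1 1
OVER    → -4 1 1 1
OVER    → -4 1 1 1 1
MUL     → -4 1 1 1
SUB     → -4 1 0
OVER    → -4 1 0 1
ROT     → -4 0 1 1
POP     → -4 0 1
DIV     → -4 0
SUB     → -4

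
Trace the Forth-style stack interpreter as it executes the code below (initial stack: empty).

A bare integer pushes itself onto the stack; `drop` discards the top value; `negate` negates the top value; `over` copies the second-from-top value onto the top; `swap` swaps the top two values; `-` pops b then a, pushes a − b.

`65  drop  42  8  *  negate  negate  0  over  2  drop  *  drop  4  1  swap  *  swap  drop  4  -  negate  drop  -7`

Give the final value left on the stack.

65     : [65]
drop   : []
42     : [42]
8      : [42, 8]
*      : [336]
negate : [-336]
negate : [336]
0      : [336, 0]
over   : [336, 0, 336]
2      : [336, 0, 336, 2]
drop   : [336, 0, 336]
*      : [336, 0]
drop   : [336]
4      : [336, 4]
1      : [336, 4, 1]
swap   : [336, 1, 4]
*      : [336, 4]
swap   : [4, 336]
drop   : [4]
4      : [4, 4]
-      : [0]
negate : [0]
drop   : []
-7     : [-7]

-7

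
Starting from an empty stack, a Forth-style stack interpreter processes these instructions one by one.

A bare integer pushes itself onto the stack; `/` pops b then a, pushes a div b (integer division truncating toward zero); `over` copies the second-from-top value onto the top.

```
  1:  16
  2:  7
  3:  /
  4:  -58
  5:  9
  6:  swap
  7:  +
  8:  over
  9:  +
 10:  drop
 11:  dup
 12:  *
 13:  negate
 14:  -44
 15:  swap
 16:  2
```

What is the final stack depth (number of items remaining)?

3

16     -> 16
7      -> 16 7
/      -> 2
-58    -> 2 -58
9      -> 2 -58 9
swap   -> 2 9 -58
+      -> 2 -49
over   -> 2 -49 2
+      -> 2 -47
drop   -> 2
dup    -> 2 2
*      -> 4
negate -> -4
-44    -> -4 -44
swap   -> -44 -4
2      -> -44 -4 2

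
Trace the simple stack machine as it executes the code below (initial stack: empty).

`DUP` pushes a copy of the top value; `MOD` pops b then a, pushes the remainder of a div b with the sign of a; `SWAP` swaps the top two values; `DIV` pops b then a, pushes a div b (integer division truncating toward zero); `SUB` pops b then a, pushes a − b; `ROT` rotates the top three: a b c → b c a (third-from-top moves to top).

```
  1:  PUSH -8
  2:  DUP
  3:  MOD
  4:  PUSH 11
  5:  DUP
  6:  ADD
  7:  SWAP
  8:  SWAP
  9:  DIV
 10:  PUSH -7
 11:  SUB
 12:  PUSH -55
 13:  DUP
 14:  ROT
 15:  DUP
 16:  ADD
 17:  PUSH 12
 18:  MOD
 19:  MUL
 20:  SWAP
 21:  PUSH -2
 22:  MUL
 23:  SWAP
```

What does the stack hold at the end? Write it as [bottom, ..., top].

[110, -110]

PUSH -8  : -8
DUP      : -8 -8
MOD      : 0
PUSH 11  : 0 11
DUP      : 0 11 11
ADD      : 0 22
SWAP     : 22 0
SWAP     : 0 22
DIV      : 0
PUSH -7  : 0 -7
SUB      : 7
PUSH -55 : 7 -55
DUP      : 7 -55 -55
ROT      : -55 -55 7
DUP      : -55 -55 7 7
ADD      : -55 -55 14
PUSH 12  : -55 -55 14 12
MOD      : -55 -55 2
MUL      : -55 -110
SWAP     : -110 -55
PUSH -2  : -110 -55 -2
MUL      : -110 110
SWAP     : 110 -110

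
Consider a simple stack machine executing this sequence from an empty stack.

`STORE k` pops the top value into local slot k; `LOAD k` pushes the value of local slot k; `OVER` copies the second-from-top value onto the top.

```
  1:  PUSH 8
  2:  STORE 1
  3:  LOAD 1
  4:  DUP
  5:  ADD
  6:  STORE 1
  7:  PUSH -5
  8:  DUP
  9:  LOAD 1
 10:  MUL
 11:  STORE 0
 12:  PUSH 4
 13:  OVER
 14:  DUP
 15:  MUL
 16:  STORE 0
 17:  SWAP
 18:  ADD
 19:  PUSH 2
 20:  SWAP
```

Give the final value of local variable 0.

PUSH 8  -> 8
STORE 1 -> (empty)
LOAD 1  -> 8
DUP     -> 8 8
ADD     -> 16
STORE 1 -> (empty)
PUSH -5 -> -5
DUP     -> -5 -5
LOAD 1  -> -5 -5 16
MUL     -> -5 -80
STORE 0 -> -5
PUSH 4  -> -5 4
OVER    -> -5 4 -5
DUP     -> -5 4 -5 -5
MUL     -> -5 4 25
STORE 0 -> -5 4
SWAP    -> 4 -5
ADD     -> -1
PUSH 2  -> -1 2
SWAP    -> 2 -1

25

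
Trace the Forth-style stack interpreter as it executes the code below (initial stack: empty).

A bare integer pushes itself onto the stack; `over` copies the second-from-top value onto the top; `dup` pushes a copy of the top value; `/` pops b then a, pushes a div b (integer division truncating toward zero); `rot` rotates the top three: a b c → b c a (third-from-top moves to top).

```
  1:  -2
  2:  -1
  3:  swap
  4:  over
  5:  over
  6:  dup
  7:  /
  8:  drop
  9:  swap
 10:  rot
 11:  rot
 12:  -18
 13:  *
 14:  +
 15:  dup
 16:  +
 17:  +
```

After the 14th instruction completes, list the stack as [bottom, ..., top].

[-2, 17]

-2   -> -2
-1   -> -2 -1
swap -> -1 -2
over -> -1 -2 -1
over -> -1 -2 -1 -2
dup  -> -1 -2 -1 -2 -2
/    -> -1 -2 -1 1
drop -> -1 -2 -1
swap -> -1 -1 -2
rot  -> -1 -2 -1
rot  -> -2 -1 -1
-18  -> -2 -1 -1 -18
*    -> -2 -1 18
+    -> -2 17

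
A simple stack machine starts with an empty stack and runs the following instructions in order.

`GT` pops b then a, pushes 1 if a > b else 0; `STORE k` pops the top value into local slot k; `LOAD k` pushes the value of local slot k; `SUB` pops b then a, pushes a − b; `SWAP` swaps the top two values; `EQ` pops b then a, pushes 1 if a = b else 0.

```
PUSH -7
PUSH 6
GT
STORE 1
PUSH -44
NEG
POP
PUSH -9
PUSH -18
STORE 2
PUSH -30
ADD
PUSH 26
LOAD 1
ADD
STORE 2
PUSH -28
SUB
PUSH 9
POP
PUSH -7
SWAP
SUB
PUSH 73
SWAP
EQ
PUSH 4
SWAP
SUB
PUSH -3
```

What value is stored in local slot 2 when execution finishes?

26

PUSH -7  -> [-7]
PUSH 6   -> [-7, 6]
GT       -> [0]
STORE 1  -> []
PUSH -44 -> [-44]
NEG      -> [44]
POP      -> []
PUSH -9  -> [-9]
PUSH -18 -> [-9, -18]
STORE 2  -> [-9]
PUSH -30 -> [-9, -30]
ADD      -> [-39]
PUSH 26  -> [-39, 26]
LOAD 1   -> [-39, 26, 0]
ADD      -> [-39, 26]
STORE 2  -> [-39]
PUSH -28 -> [-39, -28]
SUB      -> [-11]
PUSH 9   -> [-11, 9]
POP      -> [-11]
PUSH -7  -> [-11, -7]
SWAP     -> [-7, -11]
SUB      -> [4]
PUSH 73  -> [4, 73]
SWAP     -> [73, 4]
EQ       -> [0]
PUSH 4   -> [0, 4]
SWAP     -> [4, 0]
SUB      -> [4]
PUSH -3  -> [4, -3]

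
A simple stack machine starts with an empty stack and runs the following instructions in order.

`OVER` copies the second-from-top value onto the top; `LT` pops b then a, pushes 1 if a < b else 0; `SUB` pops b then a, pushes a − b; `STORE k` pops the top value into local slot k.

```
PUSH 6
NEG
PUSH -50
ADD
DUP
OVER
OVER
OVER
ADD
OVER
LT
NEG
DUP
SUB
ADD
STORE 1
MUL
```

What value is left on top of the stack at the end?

PUSH 6    [6]
NEG       [-6]
PUSH -50  [-6, -50]
ADD       [-56]
DUP       [-56, -56]
OVER      [-56, -56, -56]
OVER      [-56, -56, -56, -56]
OVER      [-56, -56, -56, -56, -56]
ADD       [-56, -56, -56, -112]
OVER      [-56, -56, -56, -112, -56]
LT        [-56, -56, -56, 1]
NEG       [-56, -56, -56, -1]
DUP       [-56, -56, -56, -1, -1]
SUB       [-56, -56, -56, 0]
ADD       [-56, -56, -56]
STORE 1   [-56, -56]
MUL       [3136]

3136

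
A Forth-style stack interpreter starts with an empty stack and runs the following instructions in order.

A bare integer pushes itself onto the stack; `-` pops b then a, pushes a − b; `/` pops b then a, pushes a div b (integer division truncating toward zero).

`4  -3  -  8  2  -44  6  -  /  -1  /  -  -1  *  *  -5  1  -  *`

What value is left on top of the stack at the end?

4   -> 4
-3  -> 4 -3
-   -> 7
8   -> 7 8
2   -> 7 8 2
-44 -> 7 8 2 -44
6   -> 7 8 2 -44 6
-   -> 7 8 2 -50
/   -> 7 8 0
-1  -> 7 8 0 -1
/   -> 7 8 0
-   -> 7 8
-1  -> 7 8 -1
*   -> 7 -8
*   -> -56
-5  -> -56 -5
1   -> -56 -5 1
-   -> -56 -6
*   -> 336

336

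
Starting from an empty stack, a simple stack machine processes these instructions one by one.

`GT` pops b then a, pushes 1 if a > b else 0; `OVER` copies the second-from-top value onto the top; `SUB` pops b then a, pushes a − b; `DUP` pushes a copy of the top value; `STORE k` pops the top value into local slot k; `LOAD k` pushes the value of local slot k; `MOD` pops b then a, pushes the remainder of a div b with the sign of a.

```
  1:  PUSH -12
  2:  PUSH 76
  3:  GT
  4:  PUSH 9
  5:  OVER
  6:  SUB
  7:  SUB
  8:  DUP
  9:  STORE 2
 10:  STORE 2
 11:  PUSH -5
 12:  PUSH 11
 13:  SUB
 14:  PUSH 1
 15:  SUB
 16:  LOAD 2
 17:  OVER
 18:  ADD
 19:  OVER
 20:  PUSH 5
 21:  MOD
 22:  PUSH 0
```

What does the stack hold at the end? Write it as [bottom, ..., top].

PUSH -12 -> -12
PUSH 76  -> -12 76
GT       -> 0
PUSH 9   -> 0 9
OVER     -> 0 9 0
SUB      -> 0 9
SUB      -> -9
DUP      -> -9 -9
STORE 2  -> -9
STORE 2  -> (empty)
PUSH -5  -> -5
PUSH 11  -> -5 11
SUB      -> -16
PUSH 1   -> -16 1
SUB      -> -17
LOAD 2   -> -17 -9
OVER     -> -17 -9 -17
ADD      -> -17 -26
OVER     -> -17 -26 -17
PUSH 5   -> -17 -26 -17 5
MOD      -> -17 -26 -2
PUSH 0   -> -17 -26 -2 0

[-17, -26, -2, 0]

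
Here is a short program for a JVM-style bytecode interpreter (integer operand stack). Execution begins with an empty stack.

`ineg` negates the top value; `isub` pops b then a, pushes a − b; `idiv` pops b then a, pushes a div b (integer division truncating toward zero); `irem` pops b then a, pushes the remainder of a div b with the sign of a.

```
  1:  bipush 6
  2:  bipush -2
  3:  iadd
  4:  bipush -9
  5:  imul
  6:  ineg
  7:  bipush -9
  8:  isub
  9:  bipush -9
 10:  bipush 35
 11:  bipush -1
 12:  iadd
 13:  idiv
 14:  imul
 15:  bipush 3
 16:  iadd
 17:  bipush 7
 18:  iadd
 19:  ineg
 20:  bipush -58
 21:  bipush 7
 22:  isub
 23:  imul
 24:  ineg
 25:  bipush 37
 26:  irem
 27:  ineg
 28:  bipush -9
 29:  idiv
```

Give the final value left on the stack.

bipush 6    6
bipush -2   6 -2
iadd        4
bipush -9   4 -9
imul        -36
ineg        36
bipush -9   36 -9
isub        45
bipush -9   45 -9
bipush 35   45 -9 35
bipush -1   45 -9 35 -1
iadd        45 -9 34
idiv        45 0
imul        0
bipush 3    0 3
iadd        3
bipush 7    3 7
iadd        10
ineg        -10
bipush -58  -10 -58
bipush 7    -10 -58 7
isub        -10 -65
imul        650
ineg        -650
bipush 37   -650 37
irem        -21
ineg        21
bipush -9   21 -9
idiv        -2

-2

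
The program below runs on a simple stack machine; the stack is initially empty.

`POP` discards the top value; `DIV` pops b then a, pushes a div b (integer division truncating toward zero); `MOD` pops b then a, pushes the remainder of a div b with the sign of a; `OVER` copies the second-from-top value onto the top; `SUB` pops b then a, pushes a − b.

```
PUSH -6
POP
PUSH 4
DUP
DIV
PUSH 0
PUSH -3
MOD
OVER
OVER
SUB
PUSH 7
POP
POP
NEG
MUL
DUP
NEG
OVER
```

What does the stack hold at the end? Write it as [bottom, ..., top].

PUSH -6 → -6
POP     → (empty)
PUSH 4  → 4
DUP     → 4 4
DIV     → 1
PUSH 0  → 1 0
PUSH -3 → 1 0 -3
MOD     → 1 0
OVER    → 1 0 1
OVER    → 1 0 1 0
SUB     → 1 0 1
PUSH 7  → 1 0 1 7
POP     → 1 0 1
POP     → 1 0
NEG     → 1 0
MUL     → 0
DUP     → 0 0
NEG     → 0 0
OVER    → 0 0 0

[0, 0, 0]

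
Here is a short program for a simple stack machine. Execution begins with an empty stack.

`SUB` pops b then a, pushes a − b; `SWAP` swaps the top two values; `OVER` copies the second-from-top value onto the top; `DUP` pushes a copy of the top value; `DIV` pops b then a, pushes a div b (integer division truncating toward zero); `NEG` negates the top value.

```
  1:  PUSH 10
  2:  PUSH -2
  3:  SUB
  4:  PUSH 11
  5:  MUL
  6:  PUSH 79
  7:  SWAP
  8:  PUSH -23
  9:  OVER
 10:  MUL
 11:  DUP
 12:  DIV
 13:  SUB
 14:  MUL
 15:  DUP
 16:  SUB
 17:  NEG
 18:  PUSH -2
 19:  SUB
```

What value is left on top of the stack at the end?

PUSH 10  → [10]
PUSH -2  → [10, -2]
SUB      → [12]
PUSH 11  → [12, 11]
MUL      → [132]
PUSH 79  → [132, 79]
SWAP     → [79, 132]
PUSH -23 → [79, 132, -23]
OVER     → [79, 132, -23, 132]
MUL      → [79, 132, -3036]
DUP      → [79, 132, -3036, -3036]
DIV      → [79, 132, 1]
SUB      → [79, 131]
MUL      → [10349]
DUP      → [10349, 10349]
SUB      → [0]
NEG      → [0]
PUSH -2  → [0, -2]
SUB      → [2]

2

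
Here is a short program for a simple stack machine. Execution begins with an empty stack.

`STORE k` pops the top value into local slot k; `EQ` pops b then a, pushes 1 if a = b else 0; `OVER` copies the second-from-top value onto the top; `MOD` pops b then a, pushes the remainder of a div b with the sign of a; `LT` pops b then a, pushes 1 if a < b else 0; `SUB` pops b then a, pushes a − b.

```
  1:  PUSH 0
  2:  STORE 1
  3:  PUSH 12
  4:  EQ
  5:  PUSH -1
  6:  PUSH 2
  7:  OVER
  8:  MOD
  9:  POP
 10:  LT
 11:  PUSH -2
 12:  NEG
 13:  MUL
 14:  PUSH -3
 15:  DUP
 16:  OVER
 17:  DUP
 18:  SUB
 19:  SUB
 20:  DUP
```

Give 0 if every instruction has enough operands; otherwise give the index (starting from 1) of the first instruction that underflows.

4

PUSH 0   0
STORE 1  (empty)
PUSH 12  12
EQ  — needs 2 operands, stack has 1 → underflow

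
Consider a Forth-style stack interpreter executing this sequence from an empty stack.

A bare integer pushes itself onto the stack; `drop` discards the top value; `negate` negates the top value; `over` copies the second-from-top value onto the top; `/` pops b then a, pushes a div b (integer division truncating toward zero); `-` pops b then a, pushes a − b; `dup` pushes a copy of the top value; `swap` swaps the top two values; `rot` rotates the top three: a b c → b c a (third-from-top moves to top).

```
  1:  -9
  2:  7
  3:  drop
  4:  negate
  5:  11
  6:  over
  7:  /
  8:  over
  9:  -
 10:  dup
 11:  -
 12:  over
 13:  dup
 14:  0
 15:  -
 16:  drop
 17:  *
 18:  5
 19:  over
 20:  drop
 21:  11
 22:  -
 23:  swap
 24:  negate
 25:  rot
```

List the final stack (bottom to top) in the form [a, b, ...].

[-6, 0, 9]

-9     : -9
7      : -9 7
drop   : -9
negate : 9
11     : 9 11
over   : 9 11 9
/      : 9 1
over   : 9 1 9
-      : 9 -8
dup    : 9 -8 -8
-      : 9 0
over   : 9 0 9
dup    : 9 0 9 9
0      : 9 0 9 9 0
-      : 9 0 9 9
drop   : 9 0 9
*      : 9 0
5      : 9 0 5
over   : 9 0 5 0
drop   : 9 0 5
11     : 9 0 5 11
-      : 9 0 -6
swap   : 9 -6 0
negate : 9 -6 0
rot    : -6 0 9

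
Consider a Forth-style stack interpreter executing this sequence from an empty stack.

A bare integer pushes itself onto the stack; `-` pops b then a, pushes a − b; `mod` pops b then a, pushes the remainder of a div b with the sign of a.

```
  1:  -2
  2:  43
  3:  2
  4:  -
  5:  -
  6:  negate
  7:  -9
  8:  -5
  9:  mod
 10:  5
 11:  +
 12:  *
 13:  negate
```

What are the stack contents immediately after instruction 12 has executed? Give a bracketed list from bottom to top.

-2      [-2]
43      [-2, 43]
2       [-2, 43, 2]
-       [-2, 41]
-       [-43]
negate  [43]
-9      [43, -9]
-5      [43, -9, -5]
mod     [43, -4]
5       [43, -4, 5]
+       [43, 1]
*       [43]

[43]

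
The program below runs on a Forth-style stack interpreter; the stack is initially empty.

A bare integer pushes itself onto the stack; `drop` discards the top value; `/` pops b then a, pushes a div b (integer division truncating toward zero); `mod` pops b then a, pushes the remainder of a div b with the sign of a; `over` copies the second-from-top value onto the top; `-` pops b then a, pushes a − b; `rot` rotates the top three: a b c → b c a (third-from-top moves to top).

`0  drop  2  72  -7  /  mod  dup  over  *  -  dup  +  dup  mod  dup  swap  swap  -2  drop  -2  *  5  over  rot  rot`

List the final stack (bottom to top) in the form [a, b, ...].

0    -> [0]
drop -> []
2    -> [2]
72   -> [2, 72]
-7   -> [2, 72, -7]
/    -> [2, -10]
mod  -> [2]
dup  -> [2, 2]
over -> [2, 2, 2]
*    -> [2, 4]
-    -> [-2]
dup  -> [-2, -2]
+    -> [-4]
dup  -> [-4, -4]
mod  -> [0]
dup  -> [0, 0]
swap -> [0, 0]
swap -> [0, 0]
-2   -> [0, 0, -2]
drop -> [0, 0]
-2   -> [0, 0, -2]
*    -> [0, 0]
5    -> [0, 0, 5]
over -> [0, 0, 5, 0]
rot  -> [0, 5, 0, 0]
rot  -> [0, 0, 0, 5]

[0, 0, 0, 5]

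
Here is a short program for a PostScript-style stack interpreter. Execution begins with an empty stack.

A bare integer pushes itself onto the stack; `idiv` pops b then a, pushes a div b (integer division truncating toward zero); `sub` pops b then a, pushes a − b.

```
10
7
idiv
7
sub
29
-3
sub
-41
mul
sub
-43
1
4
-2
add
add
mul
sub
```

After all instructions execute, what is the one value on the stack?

10    10
7     10 7
idiv  1
7     1 7
sub   -6
29    -6 29
-3    -6 29 -3
sub   -6 32
-41   -6 32 -41
mul   -6 -1312
sub   1306
-43   1306 -43
1     1306 -43 1
4     1306 -43 1 4
-2    1306 -43 1 4 -2
add   1306 -43 1 2
add   1306 -43 3
mul   1306 -129
sub   1435

1435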